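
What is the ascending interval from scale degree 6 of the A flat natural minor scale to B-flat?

Scale degree 6 of Ab natural minor is Fb.
Fb up to Bb: letters F→B make it a fourth; 6 semitones makes it augmented.

augmented fourth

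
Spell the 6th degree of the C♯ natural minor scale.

A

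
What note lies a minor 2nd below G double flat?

A second below G lands on the letter F.
A minor second spans 1 semitone, so Gbb moves to pitch class 4. On the letter F that is Fb.

Fb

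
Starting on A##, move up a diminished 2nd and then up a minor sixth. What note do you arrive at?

A diminished second up from A## is B (letter B, 0 semitones up).
A minor sixth up from B is G (letter G, 8 semitones up).

G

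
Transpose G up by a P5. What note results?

G up a perfect fifth is D, so the target letter is D.
From G, a perfect fifth is 7 semitones up: D.

D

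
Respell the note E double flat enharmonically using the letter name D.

Ebb is pitch class 2. The letter D alone is pitch class 2.
Pitch class 2 on D needs no accidental: D.

D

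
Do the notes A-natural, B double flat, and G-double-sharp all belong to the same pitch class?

A is pitch class 9; Bbb is pitch class 9; G## is pitch class 9.
All spellings map to pitch class 9, so they are enharmonically equivalent.

Yes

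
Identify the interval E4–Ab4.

diminished fourth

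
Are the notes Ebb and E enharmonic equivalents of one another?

Ebb is pitch class 2; E is pitch class 4.
The pitch classes differ (2 vs. 4), so they are not enharmonic equivalents.

No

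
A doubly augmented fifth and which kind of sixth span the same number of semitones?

major

A doubly augmented fifth spans 9 semitones.
A sixth spanning 9 semitones is major (the major sixth is 9).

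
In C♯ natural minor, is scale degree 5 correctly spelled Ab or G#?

Each scale degree takes a distinct letter name. Degree 5 of a scale on C must use the letter G.
G# and Ab are enharmonically the same pitch, but only G# uses the letter G, so it is the correct spelling here.

G#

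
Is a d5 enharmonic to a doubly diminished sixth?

A diminished fifth spans 6 semitones; a doubly diminished sixth spans 6.
They are enharmonically equivalent.

Yes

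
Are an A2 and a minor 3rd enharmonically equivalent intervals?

An augmented second spans 3 semitones; a minor third spans 3.
They are enharmonically equivalent.

Yes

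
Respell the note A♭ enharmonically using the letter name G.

Ab is pitch class 8. The letter G alone is pitch class 7.
To reach pitch class 8 from G requires an offset of +1 semitone, i.e. sharp: G#.

G#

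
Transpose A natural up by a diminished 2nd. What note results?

Bbb

A second above A lands on the letter B.
A diminished second spans 0 semitones, so A moves to pitch class 9. On the letter B that is Bbb.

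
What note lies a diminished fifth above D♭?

D up a perfect fifth is A, so the target letter is A.
From Db, a diminished fifth is 6 semitones up: Abb.

Abb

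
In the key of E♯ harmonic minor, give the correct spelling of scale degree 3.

Degree 3 takes the letter 2 steps above E, which is G.
In harmonic minor, degree 3 sits 3 semitones above the tonic. E# + 3 semitones is pitch class 8, spelled on G as G#.

G#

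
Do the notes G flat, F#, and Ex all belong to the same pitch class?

Yes

Gb is pitch class 6; F# is pitch class 6; E## is pitch class 6.
All spellings map to pitch class 6, so they are enharmonically equivalent.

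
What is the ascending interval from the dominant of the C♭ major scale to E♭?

major sixth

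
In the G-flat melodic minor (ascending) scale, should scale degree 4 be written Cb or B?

Cb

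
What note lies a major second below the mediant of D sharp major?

The mediant of D# major is F##.
A major second (2 semitones) below F## lands on the letter E, giving E#.

E#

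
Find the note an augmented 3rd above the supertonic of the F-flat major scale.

B

The supertonic of Fb major is Gb.
An augmented third (5 semitones) above Gb lands on the letter B, giving B.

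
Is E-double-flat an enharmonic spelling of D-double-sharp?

Ebb is pitch class 2; D## is pitch class 4.
The pitch classes differ (2 vs. 4), so they are not enharmonic equivalents.

No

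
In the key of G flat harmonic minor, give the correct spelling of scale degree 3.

The Gb harmonic minor scale runs Gb Ab Bbb Cb Db Ebb F.
Degree 3 is Bbb.

Bbb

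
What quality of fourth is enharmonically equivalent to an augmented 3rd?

An augmented third spans 5 semitones.
A fourth spanning 5 semitones is perfect (the perfect fourth is 5).

perfect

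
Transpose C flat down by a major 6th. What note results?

Ebb

C down a major sixth is Eb, so the target letter is E.
From Cb, a major sixth is 9 semitones down: Ebb.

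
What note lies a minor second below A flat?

G

A second below A lands on the letter G.
A minor second spans 1 semitone, so Ab moves to pitch class 7. On the letter G that is G.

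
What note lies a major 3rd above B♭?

A third above B lands on the letter D.
A major third spans 4 semitones, so Bb moves to pitch class 2. On the letter D that is D.

D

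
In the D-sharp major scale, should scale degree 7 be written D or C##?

C##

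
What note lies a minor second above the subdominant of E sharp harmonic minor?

B

The subdominant of E# harmonic minor is A#.
A minor second (1 semitone) above A# lands on the letter B, giving B.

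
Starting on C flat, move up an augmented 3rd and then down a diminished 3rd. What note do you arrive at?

An augmented third up from Cb is E (letter E, 5 semitones up).
A diminished third down from E is C## (letter C, 2 semitones down).

C##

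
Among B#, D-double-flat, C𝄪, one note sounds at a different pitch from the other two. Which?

In 12-tone equal temperament, enharmonic equivalents share a pitch class. B# is pitch class 0; Dbb is pitch class 0; C## is pitch class 2.
B# and Dbb share pitch class 0, while C## is pitch class 2.

C##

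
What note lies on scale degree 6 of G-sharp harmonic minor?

The G# harmonic minor scale runs G# A# B C# D# E F##.
Degree 6 is E.

E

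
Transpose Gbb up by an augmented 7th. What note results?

G up a major seventh is F#, so the target letter is F.
From Gbb, an augmented seventh is 12 semitones up: F.

F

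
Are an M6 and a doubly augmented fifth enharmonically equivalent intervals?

Yes

A major sixth spans 9 semitones; a doubly augmented fifth spans 9.
They are enharmonically equivalent.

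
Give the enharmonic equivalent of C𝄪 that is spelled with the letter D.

D

C## is pitch class 2. The letter D alone is pitch class 2.
Pitch class 2 on D needs no accidental: D.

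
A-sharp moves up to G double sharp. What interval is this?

major seventh

The letter names run A→G, a span of 6 letter steps, so the interval is some kind of seventh.
A# to G## is 11 semitones. A major seventh is 11, so 11 makes it major.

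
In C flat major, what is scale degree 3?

The Cb major scale runs Cb Db Eb Fb Gb Ab Bb.
Degree 3 is Eb.

Eb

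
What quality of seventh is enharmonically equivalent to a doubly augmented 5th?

A doubly augmented fifth spans 9 semitones.
A seventh spanning 9 semitones is diminished (the major seventh is 11).

diminished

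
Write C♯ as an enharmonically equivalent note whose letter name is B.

C# is pitch class 1. The letter B alone is pitch class 11.
To reach pitch class 1 from B requires an offset of +2 semitones, i.e. double sharp: B##.

B##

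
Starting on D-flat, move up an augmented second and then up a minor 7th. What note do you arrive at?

D

An augmented second up from Db is E (letter E, 3 semitones up).
A minor seventh up from E is D (letter D, 10 semitones up).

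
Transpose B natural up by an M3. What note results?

A third above B lands on the letter D.
A major third spans 4 semitones, so B moves to pitch class 3. On the letter D that is D#.

D#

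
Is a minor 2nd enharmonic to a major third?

A minor second spans 1 semitone; a major third spans 4.
The spans differ, so they are not enharmonic equivalents.

No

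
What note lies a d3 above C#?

A third above C lands on the letter E.
A diminished third spans 2 semitones, so C# moves to pitch class 3. On the letter E that is Eb.

Eb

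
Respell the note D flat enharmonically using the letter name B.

Db is pitch class 1. The letter B alone is pitch class 11.
To reach pitch class 1 from B requires an offset of +2 semitones, i.e. double sharp: B##.

B##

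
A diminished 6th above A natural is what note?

Fb

A sixth above A lands on the letter F.
A diminished sixth spans 7 semitones, so A moves to pitch class 4. On the letter F that is Fb.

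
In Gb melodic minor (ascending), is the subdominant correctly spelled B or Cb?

Each scale degree takes a distinct letter name. Degree 4 of a scale on G must use the letter C.
Cb and B are enharmonically the same pitch, but only Cb uses the letter C, so it is the correct spelling here.

Cb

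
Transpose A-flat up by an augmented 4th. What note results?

A fourth above A lands on the letter D.
An augmented fourth spans 6 semitones, so Ab moves to pitch class 2. On the letter D that is D.

D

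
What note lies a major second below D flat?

Cb

D down a major second is C, so the target letter is C.
From Db, a major second is 2 semitones down: Cb.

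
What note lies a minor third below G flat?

Eb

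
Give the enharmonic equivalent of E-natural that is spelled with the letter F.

Plain F sits 1 semitone above E, so on the letter F the same pitch needs a flat: Fb.

Fb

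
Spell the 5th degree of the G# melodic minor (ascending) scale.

The G# melodic minor (ascending) scale runs G# A# B C# D# E# F##.
Degree 5 is D#.

D#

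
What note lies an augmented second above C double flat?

Db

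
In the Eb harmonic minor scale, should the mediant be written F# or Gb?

Gb

Each scale degree takes a distinct letter name. Degree 3 of a scale on E must use the letter G.
Gb and F# are enharmonically the same pitch, but only Gb uses the letter G, so it is the correct spelling here.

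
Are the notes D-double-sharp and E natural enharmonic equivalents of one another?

D## is pitch class 4; E is pitch class 4.
All spellings map to pitch class 4, so they are enharmonically equivalent.

Yes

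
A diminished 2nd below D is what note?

C##

A second below D lands on the letter C.
A diminished second spans 0 semitones, so D moves to pitch class 2. On the letter C that is C##.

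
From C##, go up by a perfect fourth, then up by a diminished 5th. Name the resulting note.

A perfect fourth up from C## is F## (letter F, 5 semitones up).
A diminished fifth up from F## is C# (letter C, 6 semitones up).

C#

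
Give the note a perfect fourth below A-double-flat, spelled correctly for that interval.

A fourth below A lands on the letter E.
A perfect fourth spans 5 semitones, so Abb moves to pitch class 2. On the letter E that is Ebb.

Ebb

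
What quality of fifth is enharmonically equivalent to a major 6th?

doubly augmented

A major sixth spans 9 semitones.
A fifth spanning 9 semitones is doubly augmented (the perfect fifth is 7).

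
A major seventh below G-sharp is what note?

A seventh below G lands on the letter A.
A major seventh spans 11 semitones, so G# moves to pitch class 9. On the letter A that is A.

A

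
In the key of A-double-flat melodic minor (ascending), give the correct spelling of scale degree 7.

Gb

The Abb melodic minor (ascending) scale runs Abb Bbb Cbb Dbb Ebb Fb Gb.
Degree 7 is Gb.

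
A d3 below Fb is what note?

D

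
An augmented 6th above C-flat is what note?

A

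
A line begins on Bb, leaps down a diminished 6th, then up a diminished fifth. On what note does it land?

A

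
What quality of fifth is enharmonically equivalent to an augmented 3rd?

An augmented third spans 5 semitones.
A fifth spanning 5 semitones is doubly diminished (the perfect fifth is 7).

doubly diminished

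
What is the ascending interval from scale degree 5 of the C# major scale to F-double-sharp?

major seventh

Scale degree 5 of C# major is G#.
G# up to F##: letters G→F make it a seventh; 11 semitones makes it major.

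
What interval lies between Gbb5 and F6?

augmented seventh

The letter names run G→F, a span of 6 letter steps, so the interval is some kind of seventh.
Gbb to F is 12 semitones. A major seventh is 11, so 12 makes it augmented.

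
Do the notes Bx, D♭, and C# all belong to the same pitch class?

Yes

B## is pitch class 1; Db is pitch class 1; C# is pitch class 1.
All spellings map to pitch class 1, so they are enharmonically equivalent.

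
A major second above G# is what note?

A#

A second above G lands on the letter A.
A major second spans 2 semitones, so G# moves to pitch class 10. On the letter A that is A#.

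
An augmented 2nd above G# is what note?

A second above G lands on the letter A.
An augmented second spans 3 semitones, so G# moves to pitch class 11. On the letter A that is A##.

A##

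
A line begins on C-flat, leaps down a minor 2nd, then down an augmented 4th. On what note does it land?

Fb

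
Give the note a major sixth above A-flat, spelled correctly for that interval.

A up a major sixth is F#, so the target letter is F.
From Ab, a major sixth is 9 semitones up: F.

F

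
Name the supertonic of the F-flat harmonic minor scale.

Gb

The Fb harmonic minor scale runs Fb Gb Abb Bbb Cb Dbb Eb.
Degree 2 is Gb.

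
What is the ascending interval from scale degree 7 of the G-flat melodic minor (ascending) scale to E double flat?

diminished seventh

Scale degree 7 of Gb melodic minor (ascending) is F.
F up to Ebb: letters F→E make it a seventh; 9 semitones makes it diminished.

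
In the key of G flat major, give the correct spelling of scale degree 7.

F

The Gb major scale runs Gb Ab Bb Cb Db Eb F.
Degree 7 is F.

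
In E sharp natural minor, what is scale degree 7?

D#

Degree 7 takes the letter 6 steps above E, which is D.
In natural minor, degree 7 sits 10 semitones above the tonic. E# + 10 semitones is pitch class 3, spelled on D as D#.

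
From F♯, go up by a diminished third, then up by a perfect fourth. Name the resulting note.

Db

A diminished third up from F# is Ab (letter A, 2 semitones up).
A perfect fourth up from Ab is Db (letter D, 5 semitones up).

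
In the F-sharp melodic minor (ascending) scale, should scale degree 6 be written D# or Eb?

D#

Each scale degree takes a distinct letter name. Degree 6 of a scale on F must use the letter D.
D# and Eb are enharmonically the same pitch, but only D# uses the letter D, so it is the correct spelling here.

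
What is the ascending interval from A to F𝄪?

The letter names run A→F, a span of 5 letter steps, so the interval is some kind of sixth.
A to F## is 10 semitones. A major sixth is 9, so 10 makes it augmented.

augmented sixth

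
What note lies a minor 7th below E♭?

F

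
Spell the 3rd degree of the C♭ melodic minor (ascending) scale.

Ebb

Degree 3 takes the letter 2 steps above C, which is E.
In melodic minor (ascending), degree 3 sits 3 semitones above the tonic. Cb + 3 semitones is pitch class 2, spelled on E as Ebb.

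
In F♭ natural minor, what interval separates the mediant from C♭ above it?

The mediant of Fb natural minor is Abb.
Abb up to Cb: letters A→C make it a third; 4 semitones makes it major.

major third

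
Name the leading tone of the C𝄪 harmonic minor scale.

B##

Degree 7 takes the letter 6 steps above C, which is B.
In harmonic minor, degree 7 sits 11 semitones above the tonic. C## + 11 semitones is pitch class 1, spelled on B as B##.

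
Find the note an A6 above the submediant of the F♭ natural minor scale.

Bb

The submediant of Fb natural minor is Dbb.
An augmented sixth (10 semitones) above Dbb lands on the letter B, giving Bb.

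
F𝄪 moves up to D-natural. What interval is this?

Counting letters F–G–A–B–C–D gives a sixth.
F##→D = 7 semitones, 2 narrower than the major sixth (9), so diminished.

diminished sixth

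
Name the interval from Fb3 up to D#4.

doubly augmented sixth

The letter names run F→D, a span of 5 letter steps, so the interval is some kind of sixth.
Fb to D# is 11 semitones. A major sixth is 9, so 11 makes it doubly augmented.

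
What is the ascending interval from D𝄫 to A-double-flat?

perfect fifth

Counting letters D–E–F–G–A gives a fifth.
Dbb→Abb = 7 semitones, exactly the perfect fifth.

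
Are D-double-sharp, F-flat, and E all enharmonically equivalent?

Yes

D## = pitch class 4 and Fb = pitch class 4 and E = pitch class 4 — the same pitch class, so they are enharmonic equivalents.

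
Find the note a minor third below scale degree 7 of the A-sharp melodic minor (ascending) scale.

E##

Scale degree 7 of A# melodic minor (ascending) is G##.
A minor third (3 semitones) below G## lands on the letter E, giving E##.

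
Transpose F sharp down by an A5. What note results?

A fifth below F lands on the letter B.
An augmented fifth spans 8 semitones, so F# moves to pitch class 10. On the letter B that is Bb.

Bb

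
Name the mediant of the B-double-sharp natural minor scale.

Degree 3 takes the letter 2 steps above B, which is D.
In natural minor, degree 3 sits 3 semitones above the tonic. B## + 3 semitones is pitch class 4, spelled on D as D##.

D##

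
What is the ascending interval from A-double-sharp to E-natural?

Counting letters A–B–C–D–E gives a fifth.
A##→E = 5 semitones, 2 narrower than the perfect fifth (7), so doubly diminished.

doubly diminished fifth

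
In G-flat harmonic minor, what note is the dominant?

Db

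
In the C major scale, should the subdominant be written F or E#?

F

Each scale degree takes a distinct letter name. Degree 4 of a scale on C must use the letter F.
F and E# are enharmonically the same pitch, but only F uses the letter F, so it is the correct spelling here.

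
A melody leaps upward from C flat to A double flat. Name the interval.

minor sixth

Counting letters C–D–E–F–G–A gives a sixth.
Cb→Abb = 8 semitones, 1 narrower than the major sixth (9), so minor.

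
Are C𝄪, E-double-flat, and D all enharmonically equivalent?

C## = pitch class 2 and Ebb = pitch class 2 and D = pitch class 2 — the same pitch class, so they are enharmonic equivalents.

Yes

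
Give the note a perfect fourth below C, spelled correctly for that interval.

G

A fourth below C lands on the letter G.
A perfect fourth spans 5 semitones, so C moves to pitch class 7. On the letter G that is G.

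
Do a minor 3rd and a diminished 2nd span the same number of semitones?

A minor third spans 3 semitones; a diminished second spans 0.
The spans differ, so they are not enharmonic equivalents.

No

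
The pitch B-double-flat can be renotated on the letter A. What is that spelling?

A

Bbb is pitch class 9. The letter A alone is pitch class 9.
Pitch class 9 on A needs no accidental: A.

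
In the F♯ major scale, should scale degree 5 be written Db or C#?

C#

Each scale degree takes a distinct letter name. Degree 5 of a scale on F must use the letter C.
C# and Db are enharmonically the same pitch, but only C# uses the letter C, so it is the correct spelling here.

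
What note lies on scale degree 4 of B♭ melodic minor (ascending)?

Degree 4 takes the letter 3 steps above B, which is E.
In melodic minor (ascending), degree 4 sits 5 semitones above the tonic. Bb + 5 semitones is pitch class 3, spelled on E as Eb.

Eb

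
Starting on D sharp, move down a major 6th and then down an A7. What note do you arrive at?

A major sixth down from D# is F# (letter F, 9 semitones down).
An augmented seventh down from F# is Gb (letter G, 12 semitones down).

Gb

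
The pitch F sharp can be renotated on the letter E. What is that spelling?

F# is pitch class 6. The letter E alone is pitch class 4.
To reach pitch class 6 from E requires an offset of +2 semitones, i.e. double sharp: E##.

E##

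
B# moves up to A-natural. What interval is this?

The letter names run B→A, a span of 6 letter steps, so the interval is some kind of seventh.
B# to A is 9 semitones. A major seventh is 11, so 9 makes it diminished.

diminished seventh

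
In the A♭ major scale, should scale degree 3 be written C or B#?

C

Each scale degree takes a distinct letter name. Degree 3 of a scale on A must use the letter C.
C and B# are enharmonically the same pitch, but only C uses the letter C, so it is the correct spelling here.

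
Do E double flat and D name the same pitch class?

Ebb is pitch class 2; D is pitch class 2.
All spellings map to pitch class 2, so they are enharmonically equivalent.

Yes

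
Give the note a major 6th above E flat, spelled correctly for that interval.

E up a major sixth is C#, so the target letter is C.
From Eb, a major sixth is 9 semitones up: C.

C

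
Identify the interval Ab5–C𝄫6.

diminished third

Counting letters A–B–C gives a third.
Ab→Cbb = 2 semitones, 2 narrower than the major third (4), so diminished.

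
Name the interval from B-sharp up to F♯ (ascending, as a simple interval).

diminished fifth

The letter names run B→F, a span of 4 letter steps, so the interval is some kind of fifth.
B# to F# is 6 semitones. A perfect fifth is 7, so 6 makes it diminished.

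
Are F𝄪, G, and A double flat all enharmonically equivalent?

Yes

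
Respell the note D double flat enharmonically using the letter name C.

C

Plain C sits at the same pitch as Dbb, so on the letter C the same pitch needs a natural: C.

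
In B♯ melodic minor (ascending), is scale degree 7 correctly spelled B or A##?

Each scale degree takes a distinct letter name. Degree 7 of a scale on B must use the letter A.
A## and B are enharmonically the same pitch, but only A## uses the letter A, so it is the correct spelling here.

A##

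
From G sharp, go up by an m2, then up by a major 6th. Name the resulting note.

F#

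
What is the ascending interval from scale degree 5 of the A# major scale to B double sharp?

Scale degree 5 of A# major is E#.
E# up to B##: letters E→B make it a fifth; 8 semitones makes it augmented.

augmented fifth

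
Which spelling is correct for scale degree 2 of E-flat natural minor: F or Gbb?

Each scale degree takes a distinct letter name. Degree 2 of a scale on E must use the letter F.
F and Gbb are enharmonically the same pitch, but only F uses the letter F, so it is the correct spelling here.

F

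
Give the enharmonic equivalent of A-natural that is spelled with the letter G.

G##

A is pitch class 9. The letter G alone is pitch class 7.
To reach pitch class 9 from G requires an offset of +2 semitones, i.e. double sharp: G##.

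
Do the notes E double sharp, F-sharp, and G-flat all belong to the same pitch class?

Yes

E## = pitch class 6 and F# = pitch class 6 and Gb = pitch class 6 — the same pitch class, so they are enharmonic equivalents.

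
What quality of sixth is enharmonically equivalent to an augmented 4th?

An augmented fourth spans 6 semitones.
A sixth spanning 6 semitones is doubly diminished (the major sixth is 9).

doubly diminished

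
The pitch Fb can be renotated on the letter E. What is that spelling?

Fb is pitch class 4. The letter E alone is pitch class 4.
Pitch class 4 on E needs no accidental: E.

E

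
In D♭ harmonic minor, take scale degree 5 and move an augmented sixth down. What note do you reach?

Scale degree 5 of Db harmonic minor is Ab.
An augmented sixth (10 semitones) below Ab lands on the letter C, giving Cbb.

Cbb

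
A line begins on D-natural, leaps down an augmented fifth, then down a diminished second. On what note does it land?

F#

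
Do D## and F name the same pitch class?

Two spellings are enharmonically equivalent only if they share a pitch class.
Here D## → 4, F → 5; 4 ≠ 5, so they are not.

No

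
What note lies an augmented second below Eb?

Dbb

A second below E lands on the letter D.
An augmented second spans 3 semitones, so Eb moves to pitch class 0. On the letter D that is Dbb.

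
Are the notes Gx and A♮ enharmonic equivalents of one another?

Yes

G## = pitch class 9 and A = pitch class 9 — the same pitch class, so they are enharmonic equivalents.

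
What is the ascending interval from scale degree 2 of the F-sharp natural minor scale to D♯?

Scale degree 2 of F# natural minor is G#.
G# up to D#: letters G→D make it a fifth; 7 semitones makes it perfect.

perfect fifth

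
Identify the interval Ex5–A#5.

diminished fourth

Counting letters E–F–G–A gives a fourth.
E##→A# = 4 semitones, 1 narrower than the perfect fourth (5), so diminished.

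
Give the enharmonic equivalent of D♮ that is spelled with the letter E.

Ebb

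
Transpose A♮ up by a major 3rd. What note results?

C#

A up a major third is C#, so the target letter is C.
From A, a major third is 4 semitones up: C#.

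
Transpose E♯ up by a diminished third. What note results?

G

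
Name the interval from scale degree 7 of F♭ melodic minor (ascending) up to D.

major seventh

Scale degree 7 of Fb melodic minor (ascending) is Eb.
Eb up to D: letters E→D make it a seventh; 11 semitones makes it major.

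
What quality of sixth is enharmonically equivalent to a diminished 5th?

doubly diminished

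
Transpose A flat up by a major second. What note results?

Bb

A second above A lands on the letter B.
A major second spans 2 semitones, so Ab moves to pitch class 10. On the letter B that is Bb.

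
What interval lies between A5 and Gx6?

augmented seventh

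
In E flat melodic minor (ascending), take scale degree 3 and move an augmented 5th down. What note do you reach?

Scale degree 3 of Eb melodic minor (ascending) is Gb.
An augmented fifth (8 semitones) below Gb lands on the letter C, giving Cbb.

Cbb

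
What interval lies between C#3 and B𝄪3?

augmented seventh

The letter names run C→B, a span of 6 letter steps, so the interval is some kind of seventh.
C# to B## is 12 semitones. A major seventh is 11, so 12 makes it augmented.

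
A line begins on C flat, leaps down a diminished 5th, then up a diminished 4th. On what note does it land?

A diminished fifth down from Cb is F (letter F, 6 semitones down).
A diminished fourth up from F is Bbb (letter B, 4 semitones up).

Bbb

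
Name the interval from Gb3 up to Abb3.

minor second

The letter names run G→A, a span of 1 letter step, so the interval is some kind of second.
Gb to Abb is 1 semitone. A major second is 2, so 1 makes it minor.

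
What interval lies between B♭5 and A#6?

The letter names run B→A, a span of 6 letter steps, so the interval is some kind of seventh.
Bb to A# is 12 semitones. A major seventh is 11, so 12 makes it augmented.

augmented seventh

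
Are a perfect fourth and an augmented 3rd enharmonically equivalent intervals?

Yes

A perfect fourth spans 5 semitones; an augmented third spans 5.
They are enharmonically equivalent.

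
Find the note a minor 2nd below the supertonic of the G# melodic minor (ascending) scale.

The supertonic of G# melodic minor (ascending) is A#.
A minor second (1 semitone) below A# lands on the letter G, giving G##.

G##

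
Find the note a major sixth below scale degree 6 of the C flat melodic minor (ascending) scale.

Cb

Scale degree 6 of Cb melodic minor (ascending) is Ab.
A major sixth (9 semitones) below Ab lands on the letter C, giving Cb.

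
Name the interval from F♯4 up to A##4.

augmented third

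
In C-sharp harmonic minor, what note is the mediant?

E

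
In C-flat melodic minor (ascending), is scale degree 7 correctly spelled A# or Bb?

Bb

Each scale degree takes a distinct letter name. Degree 7 of a scale on C must use the letter B.
Bb and A# are enharmonically the same pitch, but only Bb uses the letter B, so it is the correct spelling here.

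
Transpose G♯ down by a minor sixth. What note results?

G down a major sixth is Bb, so the target letter is B.
From G#, a minor sixth is 8 semitones down: B#.

B#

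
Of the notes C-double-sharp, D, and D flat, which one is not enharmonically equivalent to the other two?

Db

In 12-tone equal temperament, enharmonic equivalents share a pitch class. C## is pitch class 2; D is pitch class 2; Db is pitch class 1.
C## and D share pitch class 2, while Db is pitch class 1.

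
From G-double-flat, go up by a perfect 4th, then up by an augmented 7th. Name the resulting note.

A perfect fourth up from Gbb is Cbb (letter C, 5 semitones up).
An augmented seventh up from Cbb is Bb (letter B, 12 semitones up).

Bb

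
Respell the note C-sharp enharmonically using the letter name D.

C# is pitch class 1. The letter D alone is pitch class 2.
To reach pitch class 1 from D requires an offset of -1 semitone, i.e. flat: Db.

Db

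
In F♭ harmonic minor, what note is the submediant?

Dbb

The Fb harmonic minor scale runs Fb Gb Abb Bbb Cb Dbb Eb.
Degree 6 is Dbb.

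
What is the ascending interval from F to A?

Counting letters F–G–A gives a third.
F→A = 4 semitones, exactly the major third.

major third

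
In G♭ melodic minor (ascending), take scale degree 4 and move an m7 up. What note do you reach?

Scale degree 4 of Gb melodic minor (ascending) is Cb.
A minor seventh (10 semitones) above Cb lands on the letter B, giving Bbb.

Bbb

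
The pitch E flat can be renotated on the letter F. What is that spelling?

Fbb

Eb is pitch class 3. The letter F alone is pitch class 5.
To reach pitch class 3 from F requires an offset of -2 semitones, i.e. double flat: Fbb.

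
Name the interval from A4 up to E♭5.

diminished fifth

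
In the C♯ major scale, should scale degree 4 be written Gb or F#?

F#

Each scale degree takes a distinct letter name. Degree 4 of a scale on C must use the letter F.
F# and Gb are enharmonically the same pitch, but only F# uses the letter F, so it is the correct spelling here.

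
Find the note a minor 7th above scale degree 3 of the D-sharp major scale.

E#

Scale degree 3 of D# major is F##.
A minor seventh (10 semitones) above F## lands on the letter E, giving E#.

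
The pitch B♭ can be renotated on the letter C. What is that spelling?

Bb is pitch class 10. The letter C alone is pitch class 0.
To reach pitch class 10 from C requires an offset of -2 semitones, i.e. double flat: Cbb.

Cbb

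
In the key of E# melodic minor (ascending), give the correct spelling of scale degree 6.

C##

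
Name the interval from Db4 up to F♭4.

The letter names run D→F, a span of 2 letter steps, so the interval is some kind of third.
Db to Fb is 3 semitones. A major third is 4, so 3 makes it minor.

minor third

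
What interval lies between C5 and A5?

Counting letters C–D–E–F–G–A gives a sixth.
C→A = 9 semitones, exactly the major sixth.

major sixth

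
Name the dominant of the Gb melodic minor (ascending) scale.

Db

The Gb melodic minor (ascending) scale runs Gb Ab Bbb Cb Db Eb F.
Degree 5 is Db.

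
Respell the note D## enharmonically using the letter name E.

D## is pitch class 4. The letter E alone is pitch class 4.
Pitch class 4 on E needs no accidental: E.

E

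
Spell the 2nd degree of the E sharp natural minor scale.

Degree 2 takes the letter 1 step above E, which is F.
In natural minor, degree 2 sits 2 semitones above the tonic. E# + 2 semitones is pitch class 7, spelled on F as F##.

F##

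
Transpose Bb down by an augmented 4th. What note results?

Fb

B down a perfect fourth is F#, so the target letter is F.
From Bb, an augmented fourth is 6 semitones down: Fb.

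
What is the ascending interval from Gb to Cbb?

diminished fourth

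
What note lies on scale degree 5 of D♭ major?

Degree 5 takes the letter 4 steps above D, which is A.
In major, degree 5 sits 7 semitones above the tonic. Db + 7 semitones is pitch class 8, spelled on A as Ab.

Ab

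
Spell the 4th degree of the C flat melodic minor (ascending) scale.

The Cb melodic minor (ascending) scale runs Cb Db Ebb Fb Gb Ab Bb.
Degree 4 is Fb.

Fb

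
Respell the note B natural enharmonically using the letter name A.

Plain A sits 2 semitones below B, so on the letter A the same pitch needs a double sharp: A##.

A##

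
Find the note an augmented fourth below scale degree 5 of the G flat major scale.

Abb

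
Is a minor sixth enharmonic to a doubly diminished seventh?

A minor sixth spans 8 semitones; a doubly diminished seventh spans 8.
They are enharmonically equivalent.

Yes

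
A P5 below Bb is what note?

Eb

A fifth below B lands on the letter E.
A perfect fifth spans 7 semitones, so Bb moves to pitch class 3. On the letter E that is Eb.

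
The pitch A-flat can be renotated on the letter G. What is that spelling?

G#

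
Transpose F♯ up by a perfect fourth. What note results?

B

A fourth above F lands on the letter B.
A perfect fourth spans 5 semitones, so F# moves to pitch class 11. On the letter B that is B.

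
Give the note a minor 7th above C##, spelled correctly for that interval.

B#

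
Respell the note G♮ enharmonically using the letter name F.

F##

Plain F sits 2 semitones below G, so on the letter F the same pitch needs a double sharp: F##.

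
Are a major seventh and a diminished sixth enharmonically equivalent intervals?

A major seventh spans 11 semitones; a diminished sixth spans 7.
The spans differ, so they are not enharmonic equivalents.

No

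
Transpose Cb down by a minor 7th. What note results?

Db

A seventh below C lands on the letter D.
A minor seventh spans 10 semitones, so Cb moves to pitch class 1. On the letter D that is Db.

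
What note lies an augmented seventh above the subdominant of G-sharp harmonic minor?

B##

The subdominant of G# harmonic minor is C#.
An augmented seventh (12 semitones) above C# lands on the letter B, giving B##.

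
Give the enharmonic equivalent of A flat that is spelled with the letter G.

G#

Plain G sits 1 semitone below Ab, so on the letter G the same pitch needs a sharp: G#.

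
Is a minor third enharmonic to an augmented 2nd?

A minor third spans 3 semitones; an augmented second spans 3.
They are enharmonically equivalent.

Yes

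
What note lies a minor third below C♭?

A third below C lands on the letter A.
A minor third spans 3 semitones, so Cb moves to pitch class 8. On the letter A that is Ab.

Ab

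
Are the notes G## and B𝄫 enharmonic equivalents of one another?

Yes

G## = pitch class 9 and Bbb = pitch class 9 — the same pitch class, so they are enharmonic equivalents.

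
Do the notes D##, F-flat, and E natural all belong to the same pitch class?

D## is pitch class 4; Fb is pitch class 4; E is pitch class 4.
All spellings map to pitch class 4, so they are enharmonically equivalent.

Yes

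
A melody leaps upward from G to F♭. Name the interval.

The letter names run G→F, a span of 6 letter steps, so the interval is some kind of seventh.
G to Fb is 9 semitones. A major seventh is 11, so 9 makes it diminished.

diminished seventh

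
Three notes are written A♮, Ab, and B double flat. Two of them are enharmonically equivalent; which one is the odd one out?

In 12-tone equal temperament, enharmonic equivalents share a pitch class. A is pitch class 9; Ab is pitch class 8; Bbb is pitch class 9.
A and Bbb share pitch class 9, while Ab is pitch class 8.

Ab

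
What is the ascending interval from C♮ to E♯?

augmented third

Counting letters C–D–E gives a third.
C→E# = 5 semitones, 1 wider than the major third (4), so augmented.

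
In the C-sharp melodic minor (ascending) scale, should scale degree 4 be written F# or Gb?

Each scale degree takes a distinct letter name. Degree 4 of a scale on C must use the letter F.
F# and Gb are enharmonically the same pitch, but only F# uses the letter F, so it is the correct spelling here.

F#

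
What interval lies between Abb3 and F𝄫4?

minor sixth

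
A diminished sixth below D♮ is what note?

F##

D down a major sixth is F, so the target letter is F.
From D, a diminished sixth is 7 semitones down: F##.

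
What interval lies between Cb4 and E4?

Counting letters C–D–E gives a third.
Cb→E = 5 semitones, 1 wider than the major third (4), so augmented.

augmented third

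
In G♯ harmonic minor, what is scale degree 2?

A#

The G# harmonic minor scale runs G# A# B C# D# E F##.
Degree 2 is A#.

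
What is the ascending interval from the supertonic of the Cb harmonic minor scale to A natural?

The supertonic of Cb harmonic minor is Db.
Db up to A: letters D→A make it a fifth; 8 semitones makes it augmented.

augmented fifth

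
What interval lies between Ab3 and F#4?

augmented sixth

The letter names run A→F, a span of 5 letter steps, so the interval is some kind of sixth.
Ab to F# is 10 semitones. A major sixth is 9, so 10 makes it augmented.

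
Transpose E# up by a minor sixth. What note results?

C#

E up a major sixth is C#, so the target letter is C.
From E#, a minor sixth is 8 semitones up: C#.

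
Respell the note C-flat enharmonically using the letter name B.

Plain B sits at the same pitch as Cb, so on the letter B the same pitch needs a natural: B.

B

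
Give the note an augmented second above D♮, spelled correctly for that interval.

A second above D lands on the letter E.
An augmented second spans 3 semitones, so D moves to pitch class 5. On the letter E that is E#.

E#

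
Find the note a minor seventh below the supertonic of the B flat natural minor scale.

The supertonic of Bb natural minor is C.
A minor seventh (10 semitones) below C lands on the letter D, giving D.

D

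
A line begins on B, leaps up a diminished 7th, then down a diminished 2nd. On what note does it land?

G#

A diminished seventh up from B is Ab (letter A, 9 semitones up).
A diminished second down from Ab is G# (letter G, 0 semitones down).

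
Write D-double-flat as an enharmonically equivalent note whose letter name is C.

Dbb is pitch class 0. The letter C alone is pitch class 0.
Pitch class 0 on C needs no accidental: C.

C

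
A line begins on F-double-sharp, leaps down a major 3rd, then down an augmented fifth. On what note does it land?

G

A major third down from F## is D# (letter D, 4 semitones down).
An augmented fifth down from D# is G (letter G, 8 semitones down).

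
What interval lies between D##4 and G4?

doubly diminished fourth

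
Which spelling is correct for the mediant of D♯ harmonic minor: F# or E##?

F#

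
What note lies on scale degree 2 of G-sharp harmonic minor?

A#

Degree 2 takes the letter 1 step above G, which is A.
In harmonic minor, degree 2 sits 2 semitones above the tonic. G# + 2 semitones is pitch class 10, spelled on A as A#.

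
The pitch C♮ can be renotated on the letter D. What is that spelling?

C is pitch class 0. The letter D alone is pitch class 2.
To reach pitch class 0 from D requires an offset of -2 semitones, i.e. double flat: Dbb.

Dbb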